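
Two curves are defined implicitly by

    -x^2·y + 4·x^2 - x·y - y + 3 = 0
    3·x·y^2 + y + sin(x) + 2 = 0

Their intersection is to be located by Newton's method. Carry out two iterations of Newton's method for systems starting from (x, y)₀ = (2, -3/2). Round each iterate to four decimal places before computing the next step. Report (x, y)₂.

At (2, -3/2): F = (29.5000, 14.909297).
Jacobian J = [[-2·x·y + 8·x - y, -x^2 - x - 1], [3·y^2 + cos(x), 6·x·y + 1]].
At the point, J = [[23.5000, -7.0000], [6.333853, -17.0000]] (det J = -355.163028).
Solving J·Δ = −F gives Δ = (-1.1182, 0.4604).
Then the next iterate is (x, y)₁ = (0.8818, -1.0396).
Round to (0.8818, -1.0396) and repeat: F = (8.874967, 4.591349), J = [[9.927439, -2.659371], [3.878067, -4.500316]].
Δ = (-0.8070, 0.3248), so (x, y)₂ = (0.0748, -0.7148).

(0.0748, -0.7148)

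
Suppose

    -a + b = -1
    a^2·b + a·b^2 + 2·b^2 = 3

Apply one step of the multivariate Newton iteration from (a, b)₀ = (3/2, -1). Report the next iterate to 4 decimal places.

At (3/2, -1): F = (-1.5000, -1.7500).
Jacobian J = [[-1, 1], [2·a·b + b^2, a^2 + 2·a·b + 4·b]].
At the point, J = [[-1.0000, 1.0000], [-2.0000, -4.7500]] (det J = 6.7500).
Solving J·Δ = −F gives Δ = (-1.3148, 0.1852).
Then the next iterate is (a, b)₁ = (0.1852, -0.8148).

(0.1852, -0.8148)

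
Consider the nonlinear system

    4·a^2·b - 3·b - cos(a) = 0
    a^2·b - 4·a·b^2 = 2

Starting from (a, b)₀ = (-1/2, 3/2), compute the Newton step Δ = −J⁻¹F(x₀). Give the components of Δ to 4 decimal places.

At (-1/2, 3/2): F = (-3.877583, 2.8750).
Jacobian J = [[8·a·b + sin(a), 4·a^2 - 3], [2·a·b - 4·b^2, a^2 - 8·a·b]].
At the point, J = [[-6.479426, -2.0000], [-10.5000, 6.2500]] (det J = -61.496410).
Solving J·Δ = −F gives Δ = (-0.3006, -0.9650).

(-0.3006, -0.9650)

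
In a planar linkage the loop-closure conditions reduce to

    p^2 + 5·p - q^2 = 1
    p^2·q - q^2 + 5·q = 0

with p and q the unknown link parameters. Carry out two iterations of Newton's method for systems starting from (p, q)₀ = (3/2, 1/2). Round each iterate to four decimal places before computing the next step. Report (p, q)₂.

At (3/2, 1/2): F = (8.5000, 3.3750).
Jacobian J = [[2·p + 5, -2·q], [2·p·q, p^2 - 2·q + 5]].
At the point, J = [[8.0000, -1.0000], [1.5000, 6.2500]] (det J = 51.5000).
Solving J·Δ = −F gives Δ = (-1.0971, -0.2767).
Then the next iterate is (p, q)₁ = (0.4029, 0.2233).
Round to (0.4029, 0.2233) and repeat: F = (1.126966, 1.102885), J = [[5.8058, -0.4466], [0.179935, 4.715728]].
Δ = (-0.2115, -0.2258), so (p, q)₂ = (0.1914, -0.0025).

(0.1914, -0.0025)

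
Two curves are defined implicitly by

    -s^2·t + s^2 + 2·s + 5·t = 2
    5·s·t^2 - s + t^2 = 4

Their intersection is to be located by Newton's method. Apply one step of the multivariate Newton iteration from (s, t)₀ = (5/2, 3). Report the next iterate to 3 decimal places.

(3.494, 1.040)

At (5/2, 3): F = (5.500, 115.000).
Jacobian J = [[-2·s·t + 2·s + 2, -s^2 + 5], [5·t^2 - 1, 10·s·t + 2·t]].
At the point, J = [[-8.000, -1.250], [44.000, 81.000]] (det J = -593.000).
Solving J·Δ = −F gives Δ = (0.994, -1.960).
Then the next iterate is (s, t)₁ = (3.494, 1.040).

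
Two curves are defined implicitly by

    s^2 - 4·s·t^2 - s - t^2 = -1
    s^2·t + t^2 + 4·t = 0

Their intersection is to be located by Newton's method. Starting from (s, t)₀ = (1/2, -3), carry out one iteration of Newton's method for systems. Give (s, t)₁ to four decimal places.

(-0.4696, -3.4808)

At (1/2, -3): F = (-26.2500, -3.7500).
Jacobian J = [[2·s - 4·t^2 - 1, -8·s·t - 2·t], [2·s·t, s^2 + 2·t + 4]].
At the point, J = [[-36.0000, 18.0000], [-3.0000, -1.7500]] (det J = 117.0000).
Solving J·Δ = −F gives Δ = (-0.9696, -0.4808).
Then the next iterate is (s, t)₁ = (-0.4696, -3.4808).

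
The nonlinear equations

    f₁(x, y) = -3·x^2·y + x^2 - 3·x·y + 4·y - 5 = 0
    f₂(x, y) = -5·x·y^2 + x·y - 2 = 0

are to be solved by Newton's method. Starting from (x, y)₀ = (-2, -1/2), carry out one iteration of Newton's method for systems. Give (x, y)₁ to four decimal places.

(-2.0305, -0.3706)

At (-2, -1/2): F = (0.0000, 1.5000).
Jacobian J = [[-6·x·y + 2·x - 3·y, -3·x^2 - 3·x + 4], [-5·y^2 + y, -10·x·y + x]].
At the point, J = [[-8.5000, -2.0000], [-1.7500, -12.0000]] (det J = 98.5000).
Solving J·Δ = −F gives Δ = (-0.0305, 0.1294).
Then the next iterate is (x, y)₁ = (-2.0305, -0.3706).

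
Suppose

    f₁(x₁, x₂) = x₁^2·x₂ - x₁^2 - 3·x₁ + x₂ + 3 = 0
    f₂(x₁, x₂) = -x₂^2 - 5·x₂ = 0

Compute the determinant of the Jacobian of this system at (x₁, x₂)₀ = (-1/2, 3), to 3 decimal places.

J = [[2·x₁·x₂ - 2·x₁ - 3, x₁^2 + 1], [0, -2·x₂ - 5]].
At the point, J = [[-5.000, 1.250], [0.000, -11.000]].
det J = 55.000.

55.000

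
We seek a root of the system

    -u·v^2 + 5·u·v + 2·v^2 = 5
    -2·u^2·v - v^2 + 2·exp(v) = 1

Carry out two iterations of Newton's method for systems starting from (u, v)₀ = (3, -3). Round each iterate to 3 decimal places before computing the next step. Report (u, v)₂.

(3.106, 0.535)

At (3, -3): F = (-59.000, 44.09957).
Jacobian J = [[-v^2 + 5·v, -2·u·v + 5·u + 4·v], [-4·u·v, -2·u^2 - 2·v + 2·exp(v)]].
At the point, J = [[-24.000, 21.000], [36.000, -11.90043]] (det J = -470.38978).
Solving J·Δ = −F gives Δ = (-0.476, 2.265).
Then the next iterate is (u, v)₁ = (2.524, -0.735).
Round to (2.524, -0.735) and repeat: F = (-14.55878, 8.78353), J = [[-4.21523, 13.39028], [7.42056, -10.31214]].
Δ = (0.582, 1.270), so (u, v)₂ = (3.106, 0.535).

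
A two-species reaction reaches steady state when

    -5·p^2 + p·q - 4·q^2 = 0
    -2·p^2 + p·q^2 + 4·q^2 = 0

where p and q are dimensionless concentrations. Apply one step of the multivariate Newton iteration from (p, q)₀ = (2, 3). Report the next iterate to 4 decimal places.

At (2, 3): F = (-50.0000, 46.0000).
Jacobian J = [[-10·p + q, p - 8·q], [-4·p + q^2, 2·p·q + 8·q]].
At the point, J = [[-17.0000, -22.0000], [1.0000, 36.0000]] (det J = -590.0000).
Solving J·Δ = −F gives Δ = (-1.3356, -1.2407).
Then the next iterate is (p, q)₁ = (0.6644, 1.7593).

(0.6644, 1.7593)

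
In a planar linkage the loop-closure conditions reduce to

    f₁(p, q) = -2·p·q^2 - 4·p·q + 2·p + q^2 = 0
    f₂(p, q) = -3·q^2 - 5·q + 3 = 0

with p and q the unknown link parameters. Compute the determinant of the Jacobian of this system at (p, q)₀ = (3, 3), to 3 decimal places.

644.000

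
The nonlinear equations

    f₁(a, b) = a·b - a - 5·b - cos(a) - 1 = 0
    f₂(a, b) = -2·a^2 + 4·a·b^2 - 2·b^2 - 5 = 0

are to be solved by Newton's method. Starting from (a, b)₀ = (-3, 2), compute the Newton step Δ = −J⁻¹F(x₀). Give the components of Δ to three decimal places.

(-0.549, -1.685)

At (-3, 2): F = (-13.01001, -79.000).
Jacobian J = [[b + sin(a) - 1, a - 5], [-4·a + 4·b^2, 8·a·b - 4·b]].
At the point, J = [[0.85888, -8.000], [28.000, -56.000]] (det J = 175.90272).
Solving J·Δ = −F gives Δ = (-0.549, -1.685).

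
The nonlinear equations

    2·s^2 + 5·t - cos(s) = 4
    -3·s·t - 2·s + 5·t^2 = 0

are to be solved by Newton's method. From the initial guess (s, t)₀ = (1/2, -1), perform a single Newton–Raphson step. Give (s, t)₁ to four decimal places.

At (1/2, -1): F = (-9.377583, 5.5000).
Jacobian J = [[4·s + sin(s), 5], [-3·t - 2, -3·s + 10·t]].
At the point, J = [[2.479426, 5.0000], [1.0000, -11.5000]] (det J = -33.513394).
Solving J·Δ = −F gives Δ = (2.3973, 0.6867).
Then the next iterate is (s, t)₁ = (2.8973, -0.3133).

(2.8973, -0.3133)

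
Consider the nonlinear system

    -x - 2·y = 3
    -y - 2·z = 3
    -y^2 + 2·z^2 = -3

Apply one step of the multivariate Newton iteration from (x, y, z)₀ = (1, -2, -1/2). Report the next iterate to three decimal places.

At (1, -2, -1/2): F = (0.000, 0.000, -0.500).
Jacobian J = [[-1, -2, 0], [0, -1, -2], [0, -2·y, 4·z]].
At the point, J = [[-1.000, -2.000, 0.000], [0.000, -1.000, -2.000], [0.000, 4.000, -2.000]] (det J = -10.000).
Solving J·Δ = −F gives Δ = (-0.200, 0.100, -0.050).
Then the next iterate is (x, y, z)₁ = (0.800, -1.900, -0.550).

(0.800, -1.900, -0.550)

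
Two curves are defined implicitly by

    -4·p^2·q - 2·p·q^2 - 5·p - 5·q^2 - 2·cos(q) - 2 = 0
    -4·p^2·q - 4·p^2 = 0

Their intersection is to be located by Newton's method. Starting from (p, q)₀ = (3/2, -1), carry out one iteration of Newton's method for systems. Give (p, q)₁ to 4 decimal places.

At (3/2, -1): F = (-9.580605, 0.0000).
Jacobian J = [[-8·p·q - 2·q^2 - 5, -4·p^2 - 4·p·q - 10·q + 2·sin(q)], [-8·p·q - 8·p, -4·p^2]].
At the point, J = [[5.0000, 5.317058], [0.0000, -9.0000]] (det J = -45.0000).
Solving J·Δ = −F gives Δ = (1.9161, 0.0000).
Then the next iterate is (p, q)₁ = (3.4161, -1.0000).

(3.4161, -1.0000)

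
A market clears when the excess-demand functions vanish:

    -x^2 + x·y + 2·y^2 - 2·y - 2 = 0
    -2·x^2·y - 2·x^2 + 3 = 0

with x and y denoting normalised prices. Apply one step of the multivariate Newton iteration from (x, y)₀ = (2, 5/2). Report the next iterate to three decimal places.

At (2, 5/2): F = (6.500, -25.000).
Jacobian J = [[-2·x + y, x + 4·y - 2], [-4·x·y - 4·x, -2·x^2]].
At the point, J = [[-1.500, 10.000], [-28.000, -8.000]] (det J = 292.000).
Solving J·Δ = −F gives Δ = (-0.678, -0.752).
Then the next iterate is (x, y)₁ = (1.322, 1.748).

(1.322, 1.748)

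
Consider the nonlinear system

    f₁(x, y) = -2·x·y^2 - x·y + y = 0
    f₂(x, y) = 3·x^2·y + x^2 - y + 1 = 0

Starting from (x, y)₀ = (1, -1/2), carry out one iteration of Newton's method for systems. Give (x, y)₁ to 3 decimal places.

(2.500, -0.250)

At (1, -1/2): F = (-0.500, 1.000).
Jacobian J = [[-2·y^2 - y, -4·x·y - x + 1], [6·x·y + 2·x, 3·x^2 - 1]].
At the point, J = [[0.000, 2.000], [-1.000, 2.000]] (det J = 2.000).
Solving J·Δ = −F gives Δ = (1.500, 0.250).
Then the next iterate is (x, y)₁ = (2.500, -0.250).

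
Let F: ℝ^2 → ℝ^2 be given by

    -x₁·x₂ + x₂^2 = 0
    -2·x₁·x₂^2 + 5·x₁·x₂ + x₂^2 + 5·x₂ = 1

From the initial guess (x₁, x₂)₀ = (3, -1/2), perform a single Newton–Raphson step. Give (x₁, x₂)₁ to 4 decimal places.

At (3, -1/2): F = (1.7500, -12.2500).
Jacobian J = [[-x₂, -x₁ + 2·x₂], [-2·x₂^2 + 5·x₂, -4·x₁·x₂ + 5·x₁ + 2·x₂ + 5]].
At the point, J = [[0.5000, -4.0000], [-3.0000, 25.0000]] (det J = 0.5000).
Solving J·Δ = −F gives Δ = (10.5000, 1.7500).
Then the next iterate is (x₁, x₂)₁ = (13.5000, 1.2500).

(13.5000, 1.2500)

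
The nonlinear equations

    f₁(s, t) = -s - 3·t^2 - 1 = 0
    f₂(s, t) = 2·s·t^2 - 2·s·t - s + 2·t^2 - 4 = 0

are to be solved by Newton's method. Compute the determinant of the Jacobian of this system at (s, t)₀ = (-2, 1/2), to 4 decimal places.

-6.5000

J = [[-1, -6·t], [2·t^2 - 2·t - 1, 4·s·t - 2·s + 4·t]].
At the point, J = [[-1.0000, -3.0000], [-1.5000, 2.0000]].
det J = -6.5000.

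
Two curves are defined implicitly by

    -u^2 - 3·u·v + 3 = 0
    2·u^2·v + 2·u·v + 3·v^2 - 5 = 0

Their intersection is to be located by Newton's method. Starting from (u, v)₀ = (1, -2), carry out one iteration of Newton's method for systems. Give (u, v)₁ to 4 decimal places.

(0.0147, -0.6471)

At (1, -2): F = (8.0000, -1.0000).
Jacobian J = [[-2·u - 3·v, -3·u], [4·u·v + 2·v, 2·u^2 + 2·u + 6·v]].
At the point, J = [[4.0000, -3.0000], [-12.0000, -8.0000]] (det J = -68.0000).
Solving J·Δ = −F gives Δ = (-0.9853, 1.3529).
Then the next iterate is (u, v)₁ = (0.0147, -0.6471).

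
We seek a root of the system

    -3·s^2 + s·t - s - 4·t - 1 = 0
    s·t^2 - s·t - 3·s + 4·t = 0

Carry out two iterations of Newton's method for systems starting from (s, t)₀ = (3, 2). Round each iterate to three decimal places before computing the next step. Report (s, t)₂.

(-0.071, 0.480)

At (3, 2): F = (-33.000, 5.000).
Jacobian J = [[-6·s + t - 1, s - 4], [t^2 - t - 3, 2·s·t - s + 4]].
At the point, J = [[-17.000, -1.000], [-1.000, 13.000]] (det J = -222.000).
Solving J·Δ = −F gives Δ = (-1.910, -0.532).
Then the next iterate is (s, t)₁ = (1.090, 1.468).
Round to (1.090, 1.468) and repeat: F = (-9.92618, 3.35086), J = [[-6.072, -2.910], [-2.31298, 6.11024]].
Δ = (-1.161, -0.988), so (s, t)₂ = (-0.071, 0.480).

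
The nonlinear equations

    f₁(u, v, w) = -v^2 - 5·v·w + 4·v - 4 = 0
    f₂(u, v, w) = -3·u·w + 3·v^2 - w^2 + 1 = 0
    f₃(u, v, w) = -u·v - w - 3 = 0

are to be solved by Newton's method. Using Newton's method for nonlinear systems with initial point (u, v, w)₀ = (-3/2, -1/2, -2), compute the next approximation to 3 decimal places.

(0.375, 0.208, -1.750)

At (-3/2, -1/2, -2): F = (-11.250, -11.250, -1.750).
Jacobian J = [[0, -2·v - 5·w + 4, -5·v], [-3·w, 6·v, -3·u - 2·w], [-v, -u, -1]].
At the point, J = [[0.000, 15.000, 2.500], [6.000, -3.000, 8.500], [0.500, 1.500, -1.000]] (det J = 180.000).
Solving J·Δ = −F gives Δ = (1.875, 0.708, 0.250).
Then the next iterate is (u, v, w)₁ = (0.375, 0.208, -1.750).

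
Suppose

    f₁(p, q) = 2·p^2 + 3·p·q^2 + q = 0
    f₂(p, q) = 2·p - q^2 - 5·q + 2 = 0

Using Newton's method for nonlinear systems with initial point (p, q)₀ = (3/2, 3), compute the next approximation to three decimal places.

At (3/2, 3): F = (48.000, -19.000).
Jacobian J = [[4·p + 3·q^2, 6·p·q + 1], [2, -2·q - 5]].
At the point, J = [[33.000, 28.000], [2.000, -11.000]] (det J = -419.000).
Solving J·Δ = −F gives Δ = (0.010, -1.726).
Then the next iterate is (p, q)₁ = (1.510, 1.274).

(1.510, 1.274)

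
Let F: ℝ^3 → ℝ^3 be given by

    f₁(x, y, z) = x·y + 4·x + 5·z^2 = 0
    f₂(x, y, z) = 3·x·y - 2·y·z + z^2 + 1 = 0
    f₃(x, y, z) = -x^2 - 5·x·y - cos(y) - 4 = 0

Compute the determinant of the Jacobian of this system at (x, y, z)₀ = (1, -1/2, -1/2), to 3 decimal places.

-31.096

J = [[y + 4, x, 10·z], [3·y, 3·x - 2·z, -2·y + 2·z], [-2·x - 5·y, -5·x + sin(y), 0]].
At the point, J = [[3.500, 1.000, -5.000], [-1.500, 4.000, 0.000], [0.500, -5.47943, 0.000]].
det J = -31.096.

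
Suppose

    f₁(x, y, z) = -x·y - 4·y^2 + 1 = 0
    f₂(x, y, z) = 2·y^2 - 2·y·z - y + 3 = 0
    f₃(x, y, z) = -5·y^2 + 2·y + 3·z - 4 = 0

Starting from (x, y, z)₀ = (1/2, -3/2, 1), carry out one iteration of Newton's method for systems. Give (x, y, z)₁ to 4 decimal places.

At (1/2, -3/2, 1): F = (-7.2500, 12.0000, -15.2500).
Jacobian J = [[-y, -x - 8·y, 0], [0, 4·y - 2·z - 1, -2·y], [0, -10·y + 2, 3]].
At the point, J = [[1.5000, 11.5000, 0.0000], [0.0000, -9.0000, 3.0000], [0.0000, 17.0000, 3.0000]] (det J = -117.0000).
Solving J·Δ = −F gives Δ = (-3.2019, 1.0481, -0.8558).
Then the next iterate is (x, y, z)₁ = (-2.7019, -0.4519, 0.1442).

(-2.7019, -0.4519, 0.1442)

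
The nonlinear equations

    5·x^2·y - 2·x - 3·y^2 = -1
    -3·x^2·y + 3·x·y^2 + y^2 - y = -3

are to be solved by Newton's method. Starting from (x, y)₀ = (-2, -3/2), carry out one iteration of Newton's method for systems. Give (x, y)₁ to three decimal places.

At (-2, -3/2): F = (-31.750, 11.250).
Jacobian J = [[10·x·y - 2, 5·x^2 - 6·y], [-6·x·y + 3·y^2, -3·x^2 + 6·x·y + 2·y - 1]].
At the point, J = [[28.000, 29.000], [-11.250, 2.000]] (det J = 382.250).
Solving J·Δ = −F gives Δ = (1.020, 0.110).
Then the next iterate is (x, y)₁ = (-0.980, -1.390).

(-0.980, -1.390)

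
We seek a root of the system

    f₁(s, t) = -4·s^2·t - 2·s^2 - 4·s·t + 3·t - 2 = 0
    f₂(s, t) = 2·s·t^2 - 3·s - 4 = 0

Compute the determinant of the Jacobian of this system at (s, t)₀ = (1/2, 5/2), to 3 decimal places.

J = [[-8·s·t - 4·s - 4·t, -4·s^2 - 4·s + 3], [2·t^2 - 3, 4·s·t]].
At the point, J = [[-22.000, 0.000], [9.500, 5.000]].
det J = -110.000.

-110.000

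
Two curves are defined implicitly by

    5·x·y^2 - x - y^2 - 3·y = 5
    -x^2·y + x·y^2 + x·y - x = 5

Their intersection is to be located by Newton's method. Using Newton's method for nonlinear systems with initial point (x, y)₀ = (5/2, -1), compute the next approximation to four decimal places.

At (5/2, -1): F = (7.0000, -1.2500).
Jacobian J = [[5·y^2 - 1, 10·x·y - 2·y - 3], [-2·x·y + y^2 + y - 1, -x^2 + 2·x·y + x]].
At the point, J = [[4.0000, -26.0000], [4.0000, -8.7500]] (det J = 69.0000).
Solving J·Δ = −F gives Δ = (1.3587, 0.4783).
Then the next iterate is (x, y)₁ = (3.8587, -0.5217).

(3.8587, -0.5217)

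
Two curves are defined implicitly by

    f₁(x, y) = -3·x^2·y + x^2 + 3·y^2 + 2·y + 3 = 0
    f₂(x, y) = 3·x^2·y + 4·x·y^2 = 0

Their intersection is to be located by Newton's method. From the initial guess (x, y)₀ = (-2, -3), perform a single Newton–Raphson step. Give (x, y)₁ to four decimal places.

(0.1250, -3.7500)

At (-2, -3): F = (64.0000, -108.0000).
Jacobian J = [[-6·x·y + 2·x, -3·x^2 + 6·y + 2], [6·x·y + 4·y^2, 3·x^2 + 8·x·y]].
At the point, J = [[-40.0000, -28.0000], [72.0000, 60.0000]] (det J = -384.0000).
Solving J·Δ = −F gives Δ = (2.1250, -0.7500).
Then the next iterate is (x, y)₁ = (0.1250, -3.7500).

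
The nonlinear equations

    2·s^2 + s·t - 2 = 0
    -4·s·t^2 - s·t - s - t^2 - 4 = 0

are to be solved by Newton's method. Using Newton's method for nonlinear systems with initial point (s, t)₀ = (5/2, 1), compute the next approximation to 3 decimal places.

(1.445, 0.442)

At (5/2, 1): F = (13.000, -20.000).
Jacobian J = [[4·s + t, s], [-4·t^2 - t - 1, -8·s·t - s - 2·t]].
At the point, J = [[11.000, 2.500], [-6.000, -24.500]] (det J = -254.500).
Solving J·Δ = −F gives Δ = (-1.055, -0.558).
Then the next iterate is (s, t)₁ = (1.445, 0.442).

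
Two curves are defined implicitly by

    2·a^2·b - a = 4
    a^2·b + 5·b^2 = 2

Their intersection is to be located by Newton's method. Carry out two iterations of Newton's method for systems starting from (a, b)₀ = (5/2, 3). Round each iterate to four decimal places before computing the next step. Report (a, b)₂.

(2.1202, 0.6602)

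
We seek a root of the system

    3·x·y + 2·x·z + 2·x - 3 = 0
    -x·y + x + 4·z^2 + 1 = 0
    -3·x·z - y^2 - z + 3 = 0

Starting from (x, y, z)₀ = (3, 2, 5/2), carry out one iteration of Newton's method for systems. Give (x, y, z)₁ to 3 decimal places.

(5.727, -4.603, 0.496)

At (3, 2, 5/2): F = (36.000, 23.000, -26.000).
Jacobian J = [[3·y + 2·z + 2, 3·x, 2·x], [-y + 1, -x, 8·z], [-3·z, -2·y, -3·x - 1]].
At the point, J = [[13.000, 9.000, 6.000], [-1.000, -3.000, 20.000], [-7.500, -4.000, -10.000]] (det J = -121.000).
Solving J·Δ = −F gives Δ = (2.727, -6.603, -2.004).
Then the next iterate is (x, y, z)₁ = (5.727, -4.603, 0.496).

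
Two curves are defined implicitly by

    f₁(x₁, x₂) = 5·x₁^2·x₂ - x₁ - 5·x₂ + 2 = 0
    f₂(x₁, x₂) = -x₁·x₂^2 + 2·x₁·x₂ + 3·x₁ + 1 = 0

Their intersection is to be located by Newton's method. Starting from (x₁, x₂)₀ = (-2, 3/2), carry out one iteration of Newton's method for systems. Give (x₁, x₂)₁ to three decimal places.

At (-2, 3/2): F = (26.500, -6.500).
Jacobian J = [[10·x₁·x₂ - 1, 5·x₁^2 - 5], [-x₂^2 + 2·x₂ + 3, -2·x₁·x₂ + 2·x₁]].
At the point, J = [[-31.000, 15.000], [3.750, 2.000]] (det J = -118.250).
Solving J·Δ = −F gives Δ = (1.273, 0.864).
Then the next iterate is (x₁, x₂)₁ = (-0.727, 2.364).

(-0.727, 2.364)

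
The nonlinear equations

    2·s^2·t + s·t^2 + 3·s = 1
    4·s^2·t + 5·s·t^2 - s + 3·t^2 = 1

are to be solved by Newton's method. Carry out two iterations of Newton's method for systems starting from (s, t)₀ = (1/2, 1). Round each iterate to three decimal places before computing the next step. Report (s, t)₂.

At (1/2, 1): F = (1.500, 5.000).
Jacobian J = [[4·s·t + t^2 + 3, 2·s^2 + 2·s·t], [8·s·t + 5·t^2 - 1, 4·s^2 + 10·s·t + 6·t]].
At the point, J = [[6.000, 1.500], [8.000, 12.000]] (det J = 60.000).
Solving J·Δ = −F gives Δ = (-0.175, -0.300).
Then the next iterate is (s, t)₁ = (0.325, 0.700).
Round to (0.325, 0.700) and repeat: F = (0.28213, 1.237), J = [[4.400, 0.66625], [3.270, 6.89750]].
Δ = (-0.040, -0.160), so (s, t)₂ = (0.285, 0.540).

(0.285, 0.540)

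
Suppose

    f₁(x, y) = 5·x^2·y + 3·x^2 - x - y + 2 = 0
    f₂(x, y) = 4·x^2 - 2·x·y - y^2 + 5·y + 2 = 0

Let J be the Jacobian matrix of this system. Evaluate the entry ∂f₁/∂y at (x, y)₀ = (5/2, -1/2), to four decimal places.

30.2500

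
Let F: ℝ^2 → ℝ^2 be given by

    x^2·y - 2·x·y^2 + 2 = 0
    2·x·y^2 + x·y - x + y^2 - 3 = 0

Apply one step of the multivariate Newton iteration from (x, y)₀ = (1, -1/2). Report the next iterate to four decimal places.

(-0.5417, -1.6042)

At (1, -1/2): F = (1.0000, -3.7500).
Jacobian J = [[2·x·y - 2·y^2, x^2 - 4·x·y], [2·y^2 + y - 1, 4·x·y + x + 2·y]].
At the point, J = [[-1.5000, 3.0000], [-1.0000, -2.0000]] (det J = 6.0000).
Solving J·Δ = −F gives Δ = (-1.5417, -1.1042).
Then the next iterate is (x, y)₁ = (-0.5417, -1.6042).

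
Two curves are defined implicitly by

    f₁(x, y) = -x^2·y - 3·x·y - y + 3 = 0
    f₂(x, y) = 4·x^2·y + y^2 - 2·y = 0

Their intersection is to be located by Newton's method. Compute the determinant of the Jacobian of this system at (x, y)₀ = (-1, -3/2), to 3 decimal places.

J = [[-2·x·y - 3·y, -x^2 - 3·x - 1], [8·x·y, 4·x^2 + 2·y - 2]].
At the point, J = [[1.500, 1.000], [12.000, -1.000]].
det J = -13.500.

-13.500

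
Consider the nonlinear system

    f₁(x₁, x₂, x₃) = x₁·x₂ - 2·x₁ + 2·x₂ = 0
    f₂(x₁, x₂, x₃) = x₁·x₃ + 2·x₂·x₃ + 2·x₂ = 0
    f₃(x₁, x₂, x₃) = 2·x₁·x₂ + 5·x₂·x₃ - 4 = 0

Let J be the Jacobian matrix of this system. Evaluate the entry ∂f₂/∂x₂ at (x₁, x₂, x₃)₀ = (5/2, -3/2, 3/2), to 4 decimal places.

∂f₂/∂x₂ = 2·x₃ + 2.
At (5/2, -3/2, 3/2) this is 5.0000.

5.0000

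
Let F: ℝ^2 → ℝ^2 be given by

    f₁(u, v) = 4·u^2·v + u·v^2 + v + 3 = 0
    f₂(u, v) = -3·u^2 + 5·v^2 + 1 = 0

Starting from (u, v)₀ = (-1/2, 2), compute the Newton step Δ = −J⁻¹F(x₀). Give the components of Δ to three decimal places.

(1.250, -1.200)

At (-1/2, 2): F = (5.000, 20.250).
Jacobian J = [[8·u·v + v^2, 4·u^2 + 2·u·v + 1], [-6·u, 10·v]].
At the point, J = [[-4.000, 0.000], [3.000, 20.000]] (det J = -80.000).
Solving J·Δ = −F gives Δ = (1.250, -1.200).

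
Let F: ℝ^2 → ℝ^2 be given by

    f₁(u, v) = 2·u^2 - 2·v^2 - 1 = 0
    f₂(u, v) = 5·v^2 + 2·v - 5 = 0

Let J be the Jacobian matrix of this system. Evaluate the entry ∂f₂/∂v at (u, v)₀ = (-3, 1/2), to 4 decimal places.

∂f₂/∂v = 10·v + 2.
At (-3, 1/2) this is 7.0000.

7.0000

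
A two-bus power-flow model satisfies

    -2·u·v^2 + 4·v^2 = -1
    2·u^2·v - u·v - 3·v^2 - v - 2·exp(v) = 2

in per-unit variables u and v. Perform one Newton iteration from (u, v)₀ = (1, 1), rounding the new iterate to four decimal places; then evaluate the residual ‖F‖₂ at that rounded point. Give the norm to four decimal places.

3.8855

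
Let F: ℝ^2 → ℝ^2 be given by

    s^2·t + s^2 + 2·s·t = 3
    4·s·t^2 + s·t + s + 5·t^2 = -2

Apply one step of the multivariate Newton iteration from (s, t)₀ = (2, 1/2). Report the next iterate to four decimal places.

(1.8941, -0.0324)

At (2, 1/2): F = (5.0000, 8.2500).
Jacobian J = [[2·s·t + 2·s + 2·t, s^2 + 2·s], [4·t^2 + t + 1, 8·s·t + s + 10·t]].
At the point, J = [[7.0000, 8.0000], [2.5000, 15.0000]] (det J = 85.0000).
Solving J·Δ = −F gives Δ = (-0.1059, -0.5324).
Then the next iterate is (s, t)₁ = (1.8941, -0.0324).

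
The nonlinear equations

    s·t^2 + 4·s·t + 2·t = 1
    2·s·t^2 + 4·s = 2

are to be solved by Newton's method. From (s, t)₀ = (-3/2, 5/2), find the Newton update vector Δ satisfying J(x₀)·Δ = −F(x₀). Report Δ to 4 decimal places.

(-0.0370, -1.8241)

At (-3/2, 5/2): F = (-20.3750, -26.7500).
Jacobian J = [[t^2 + 4·t, 2·s·t + 4·s + 2], [2·t^2 + 4, 4·s·t]].
At the point, J = [[16.2500, -11.5000], [16.5000, -15.0000]] (det J = -54.0000).
Solving J·Δ = −F gives Δ = (-0.0370, -1.8241).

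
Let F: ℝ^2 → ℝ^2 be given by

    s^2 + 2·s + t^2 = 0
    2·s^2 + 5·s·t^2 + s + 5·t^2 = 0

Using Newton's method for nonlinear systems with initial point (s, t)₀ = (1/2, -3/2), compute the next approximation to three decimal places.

At (1/2, -3/2): F = (3.500, 17.875).
Jacobian J = [[2·s + 2, 2·t], [4·s + 5·t^2 + 1, 10·s·t + 10·t]].
At the point, J = [[3.000, -3.000], [14.250, -22.500]] (det J = -24.750).
Solving J·Δ = −F gives Δ = (-1.015, 0.152).
Then the next iterate is (s, t)₁ = (-0.515, -1.348).

(-0.515, -1.348)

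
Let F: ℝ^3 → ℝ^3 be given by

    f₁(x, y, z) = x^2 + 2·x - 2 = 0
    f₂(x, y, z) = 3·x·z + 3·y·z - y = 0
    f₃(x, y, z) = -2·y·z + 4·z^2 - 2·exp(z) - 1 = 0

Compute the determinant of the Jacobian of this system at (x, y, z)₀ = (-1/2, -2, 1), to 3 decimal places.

-1.873

J = [[2·x + 2, 0, 0], [3·z, 3·z - 1, 3·x + 3·y], [0, -2·z, -2·y + 8·z - 2·exp(z)]].
At the point, J = [[1.000, 0.000, 0.000], [3.000, 2.000, -7.500], [0.000, -2.000, 6.56344]].
det J = -1.873.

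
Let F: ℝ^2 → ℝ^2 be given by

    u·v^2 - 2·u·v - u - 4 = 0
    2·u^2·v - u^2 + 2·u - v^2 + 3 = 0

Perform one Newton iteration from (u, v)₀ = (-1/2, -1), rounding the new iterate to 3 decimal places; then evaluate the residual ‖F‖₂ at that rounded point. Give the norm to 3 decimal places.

56.393

At (-1/2, -1): F = (-5.000, 0.250).
Jacobian J = [[v^2 - 2·v - 1, 2·u·v - 2·u], [4·u·v - 2·u + 2, 2·u^2 - 2·v]].
At the point, J = [[2.000, 2.000], [5.000, 2.500]] (det J = -5.000).
Solving J·Δ = −F gives Δ = (-2.600, 5.100).
Then the next iterate is (u, v)₁ = (-3.100, 4.100).
Re-evaluating at (-3.100, 4.100): F = (-27.591, 49.182), so ‖F‖₂ = 56.393.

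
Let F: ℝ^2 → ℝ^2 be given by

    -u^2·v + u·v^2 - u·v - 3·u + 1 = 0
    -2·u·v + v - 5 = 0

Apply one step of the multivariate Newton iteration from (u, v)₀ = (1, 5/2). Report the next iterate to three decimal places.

(-0.208, 1.039)

At (1, 5/2): F = (-0.750, -7.500).
Jacobian J = [[-2·u·v + v^2 - v - 3, -u^2 + 2·u·v - u], [-2·v, -2·u + 1]].
At the point, J = [[-4.250, 3.000], [-5.000, -1.000]] (det J = 19.250).
Solving J·Δ = −F gives Δ = (-1.208, -1.461).
Then the next iterate is (u, v)₁ = (-0.208, 1.039).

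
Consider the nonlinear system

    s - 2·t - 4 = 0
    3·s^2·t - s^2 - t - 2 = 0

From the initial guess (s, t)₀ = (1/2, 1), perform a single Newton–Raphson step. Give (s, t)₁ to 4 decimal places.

At (1/2, 1): F = (-5.5000, -2.5000).
Jacobian J = [[1, -2], [6·s·t - 2·s, 3·s^2 - 1]].
At the point, J = [[1.0000, -2.0000], [2.0000, -0.2500]] (det J = 3.7500).
Solving J·Δ = −F gives Δ = (0.9667, -2.2667).
Then the next iterate is (s, t)₁ = (1.4667, -1.2667).

(1.4667, -1.2667)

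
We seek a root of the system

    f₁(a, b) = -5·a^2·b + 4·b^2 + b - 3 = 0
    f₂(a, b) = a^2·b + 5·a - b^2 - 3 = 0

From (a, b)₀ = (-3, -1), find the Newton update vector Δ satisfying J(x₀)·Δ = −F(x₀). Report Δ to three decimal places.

At (-3, -1): F = (45.000, -28.000).
Jacobian J = [[-10·a·b, -5·a^2 + 8·b + 1], [2·a·b + 5, a^2 - 2·b]].
At the point, J = [[-30.000, -52.000], [11.000, 11.000]] (det J = 242.000).
Solving J·Δ = −F gives Δ = (3.971, -1.426).

(3.971, -1.426)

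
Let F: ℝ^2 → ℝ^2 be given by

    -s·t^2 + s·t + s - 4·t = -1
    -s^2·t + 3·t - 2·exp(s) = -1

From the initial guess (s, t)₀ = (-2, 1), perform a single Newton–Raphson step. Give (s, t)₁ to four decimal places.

At (-2, 1): F = (-5.0000, -0.270671).
Jacobian J = [[-t^2 + t + 1, -2·s·t + s - 4], [-2·s·t - 2·exp(s), -s^2 + 3]].
At the point, J = [[1.0000, -2.0000], [3.729329, -1.0000]] (det J = 6.458659).
Solving J·Δ = −F gives Δ = (-0.6903, -2.8452).
Then the next iterate is (s, t)₁ = (-2.6903, -1.8452).

(-2.6903, -1.8452)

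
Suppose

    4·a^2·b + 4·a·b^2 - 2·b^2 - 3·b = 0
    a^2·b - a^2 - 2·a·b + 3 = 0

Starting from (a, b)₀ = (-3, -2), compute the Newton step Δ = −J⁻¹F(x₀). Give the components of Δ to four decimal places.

(1.3768, 0.3808)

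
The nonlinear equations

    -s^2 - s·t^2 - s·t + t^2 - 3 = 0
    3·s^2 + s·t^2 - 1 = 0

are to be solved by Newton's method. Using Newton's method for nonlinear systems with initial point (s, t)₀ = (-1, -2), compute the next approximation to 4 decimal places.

(-1.4286, -1.7143)

At (-1, -2): F = (2.0000, -2.0000).
Jacobian J = [[-2·s - t^2 - t, -2·s·t - s + 2·t], [6·s + t^2, 2·s·t]].
At the point, J = [[0.0000, -7.0000], [-2.0000, 4.0000]] (det J = -14.0000).
Solving J·Δ = −F gives Δ = (-0.4286, 0.2857).
Then the next iterate is (s, t)₁ = (-1.4286, -1.7143).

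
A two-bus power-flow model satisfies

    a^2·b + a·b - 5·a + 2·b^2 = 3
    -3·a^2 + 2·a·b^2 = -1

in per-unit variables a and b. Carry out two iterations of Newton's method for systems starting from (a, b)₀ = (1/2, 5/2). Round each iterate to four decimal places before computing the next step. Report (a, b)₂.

(-0.1254, 1.2730)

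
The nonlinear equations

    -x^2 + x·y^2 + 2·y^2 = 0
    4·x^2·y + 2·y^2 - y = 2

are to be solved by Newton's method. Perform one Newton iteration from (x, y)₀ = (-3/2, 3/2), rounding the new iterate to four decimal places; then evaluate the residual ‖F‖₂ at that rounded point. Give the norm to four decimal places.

At (-3/2, 3/2): F = (-1.1250, 14.5000).
Jacobian J = [[-2·x + y^2, 2·x·y + 4·y], [8·x·y, 4·x^2 + 4·y - 1]].
At the point, J = [[5.2500, 1.5000], [-18.0000, 14.0000]] (det J = 100.5000).
Solving J·Δ = −F gives Δ = (0.3731, -0.5560).
Then the next iterate is (x, y)₁ = (-1.1269, 0.9440).
Re-evaluating at (-1.1269, 0.9440): F = (-0.491853, 3.633428), so ‖F‖₂ = 3.6666.

3.6666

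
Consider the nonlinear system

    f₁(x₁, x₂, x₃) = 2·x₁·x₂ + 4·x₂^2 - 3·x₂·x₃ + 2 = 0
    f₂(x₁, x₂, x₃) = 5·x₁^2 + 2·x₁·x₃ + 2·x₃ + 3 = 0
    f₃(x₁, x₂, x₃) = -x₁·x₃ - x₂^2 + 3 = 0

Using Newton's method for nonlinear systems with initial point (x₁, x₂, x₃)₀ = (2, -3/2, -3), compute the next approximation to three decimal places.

(1.062, -1.909, -1.645)

At (2, -3/2, -3): F = (-8.500, 5.000, 6.750).
Jacobian J = [[2·x₂, 2·x₁ + 8·x₂ - 3·x₃, -3·x₂], [10·x₁ + 2·x₃, 0, 2·x₁ + 2], [-x₃, -2·x₂, -x₁]].
At the point, J = [[-3.000, 1.000, 4.500], [14.000, 0.000, 6.000], [3.000, 3.000, -2.000]] (det J = 289.000).
Solving J·Δ = −F gives Δ = (-0.938, -0.409, 1.355).
Then the next iterate is (x₁, x₂, x₃)₁ = (1.062, -1.909, -1.645).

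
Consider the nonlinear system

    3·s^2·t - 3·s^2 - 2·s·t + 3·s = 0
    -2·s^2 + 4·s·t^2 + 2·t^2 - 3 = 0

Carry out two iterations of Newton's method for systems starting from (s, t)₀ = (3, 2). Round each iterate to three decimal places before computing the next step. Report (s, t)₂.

At (3, 2): F = (24.000, 35.000).
Jacobian J = [[6·s·t - 6·s - 2·t + 3, 3·s^2 - 2·s], [-4·s + 4·t^2, 8·s·t + 4·t]].
At the point, J = [[17.000, 21.000], [4.000, 56.000]] (det J = 868.000).
Solving J·Δ = −F gives Δ = (-0.702, -0.575).
Then the next iterate is (s, t)₁ = (2.298, 1.425).
Round to (2.298, 1.425) and repeat: F = (7.07773, 9.16515), J = [[6.00990, 11.24641], [-1.06950, 31.89720]].
Δ = (-0.602, -0.308), so (s, t)₂ = (1.696, 1.117).

(1.696, 1.117)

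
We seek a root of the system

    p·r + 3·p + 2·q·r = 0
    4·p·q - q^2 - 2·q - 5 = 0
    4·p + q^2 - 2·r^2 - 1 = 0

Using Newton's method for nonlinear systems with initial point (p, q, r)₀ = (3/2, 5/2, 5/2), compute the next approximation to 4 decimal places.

At (3/2, 5/2, 5/2): F = (20.7500, -1.2500, -1.2500).
Jacobian J = [[r + 3, 2·r, p + 2·q], [4·q, 4·p - 2·q - 2, 0], [4, 2·q, -4·r]].
At the point, J = [[5.5000, 5.0000, 6.5000], [10.0000, -1.0000, 0.0000], [4.0000, 5.0000, -10.0000]] (det J = 906.0000).
Solving J·Δ = −F gives Δ = (-0.1062, -2.3124, -1.3237).
Then the next iterate is (p, q, r)₁ = (1.3938, 0.1876, 1.1763).

(1.3938, 0.1876, 1.1763)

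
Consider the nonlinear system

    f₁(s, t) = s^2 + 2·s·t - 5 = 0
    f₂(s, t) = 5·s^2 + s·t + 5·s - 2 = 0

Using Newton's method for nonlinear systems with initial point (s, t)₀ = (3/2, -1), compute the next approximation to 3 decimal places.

(0.520, 1.243)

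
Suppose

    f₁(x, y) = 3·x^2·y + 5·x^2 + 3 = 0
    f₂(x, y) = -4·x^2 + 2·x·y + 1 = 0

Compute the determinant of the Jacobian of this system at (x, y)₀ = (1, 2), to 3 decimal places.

J = [[6·x·y + 10·x, 3·x^2], [-8·x + 2·y, 2·x]].
At the point, J = [[22.000, 3.000], [-4.000, 2.000]].
det J = 56.000.

56.000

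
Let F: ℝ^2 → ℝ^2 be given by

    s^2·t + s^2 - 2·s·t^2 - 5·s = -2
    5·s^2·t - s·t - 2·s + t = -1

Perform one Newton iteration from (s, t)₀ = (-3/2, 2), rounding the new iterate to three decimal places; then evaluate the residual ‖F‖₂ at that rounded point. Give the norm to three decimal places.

At (-3/2, 2): F = (28.250, 31.500).
Jacobian J = [[2·s·t + 2·s - 2·t^2 - 5, s^2 - 4·s·t], [10·s·t - t - 2, 5·s^2 - s + 1]].
At the point, J = [[-22.000, 14.250], [-34.000, 13.750]] (det J = 182.000).
Solving J·Δ = −F gives Δ = (0.332, -1.470).
Then the next iterate is (s, t)₁ = (-1.168, 0.530).
Re-evaluating at (-1.168, 0.530): F = (10.58345, 8.10023), so ‖F‖₂ = 13.328.

13.328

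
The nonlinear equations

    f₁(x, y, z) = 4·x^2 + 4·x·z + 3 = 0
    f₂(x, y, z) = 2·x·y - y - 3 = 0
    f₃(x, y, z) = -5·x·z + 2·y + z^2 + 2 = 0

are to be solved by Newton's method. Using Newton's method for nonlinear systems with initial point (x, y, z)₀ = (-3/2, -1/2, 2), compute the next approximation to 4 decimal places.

(-0.4266, -1.0183, 1.2844)

At (-3/2, -1/2, 2): F = (0.0000, -1.0000, 20.0000).
Jacobian J = [[8·x + 4·z, 0, 4·x], [2·y, 2·x - 1, 0], [-5·z, 2, -5·x + 2·z]].
At the point, J = [[-4.0000, 0.0000, -6.0000], [-1.0000, -4.0000, 0.0000], [-10.0000, 2.0000, 11.5000]] (det J = 436.0000).
Solving J·Δ = −F gives Δ = (1.0734, -0.5183, -0.7156).
Then the next iterate is (x, y, z)₁ = (-0.4266, -1.0183, 1.2844).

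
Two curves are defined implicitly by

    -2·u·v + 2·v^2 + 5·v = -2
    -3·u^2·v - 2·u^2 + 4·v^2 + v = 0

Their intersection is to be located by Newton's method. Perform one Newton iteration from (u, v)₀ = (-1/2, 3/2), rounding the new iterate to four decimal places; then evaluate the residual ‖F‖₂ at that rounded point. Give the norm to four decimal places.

4.1622

At (-1/2, 3/2): F = (15.5000, 8.8750).
Jacobian J = [[-2·v, -2·u + 4·v + 5], [-6·u·v - 4·u, -3·u^2 + 8·v + 1]].
At the point, J = [[-3.0000, 12.0000], [6.5000, 12.2500]] (det J = -114.7500).
Solving J·Δ = −F gives Δ = (0.7266, -1.1100).
Then the next iterate is (u, v)₁ = (0.2266, 0.3900).
Re-evaluating at (0.2266, 0.3900): F = (4.077452, 0.835628), so ‖F‖₂ = 4.1622.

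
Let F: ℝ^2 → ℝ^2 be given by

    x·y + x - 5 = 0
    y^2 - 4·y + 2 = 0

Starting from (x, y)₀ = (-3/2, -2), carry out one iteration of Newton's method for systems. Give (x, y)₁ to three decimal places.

(-7.625, -0.250)

At (-3/2, -2): F = (-3.500, 14.000).
Jacobian J = [[y + 1, x], [0, 2·y - 4]].
At the point, J = [[-1.000, -1.500], [0.000, -8.000]] (det J = 8.000).
Solving J·Δ = −F gives Δ = (-6.125, 1.750).
Then the next iterate is (x, y)₁ = (-7.625, -0.250).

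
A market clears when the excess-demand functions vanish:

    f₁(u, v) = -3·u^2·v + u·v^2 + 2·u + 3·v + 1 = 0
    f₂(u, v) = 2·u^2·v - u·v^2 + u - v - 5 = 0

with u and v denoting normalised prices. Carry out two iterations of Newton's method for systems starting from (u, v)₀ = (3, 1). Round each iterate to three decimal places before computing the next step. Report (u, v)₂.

(1.700, 1.243)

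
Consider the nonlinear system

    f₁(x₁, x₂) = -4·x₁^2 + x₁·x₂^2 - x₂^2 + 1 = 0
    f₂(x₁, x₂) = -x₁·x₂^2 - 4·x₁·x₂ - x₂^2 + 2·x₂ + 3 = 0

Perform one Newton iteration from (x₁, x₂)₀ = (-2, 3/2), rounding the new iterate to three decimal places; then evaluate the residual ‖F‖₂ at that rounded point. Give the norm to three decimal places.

8.873

At (-2, 3/2): F = (-21.750, 20.250).
Jacobian J = [[-8·x₁ + x₂^2, 2·x₁·x₂ - 2·x₂], [-x₂^2 - 4·x₂, -2·x₁·x₂ - 4·x₁ - 2·x₂ + 2]].
At the point, J = [[18.250, -9.000], [-8.250, 13.000]] (det J = 163.000).
Solving J·Δ = −F gives Δ = (0.617, -1.166).
Then the next iterate is (x₁, x₂)₁ = (-1.383, 0.334).
Re-evaluating at (-1.383, 0.334): F = (-6.91659, 5.55841), so ‖F‖₂ = 8.873.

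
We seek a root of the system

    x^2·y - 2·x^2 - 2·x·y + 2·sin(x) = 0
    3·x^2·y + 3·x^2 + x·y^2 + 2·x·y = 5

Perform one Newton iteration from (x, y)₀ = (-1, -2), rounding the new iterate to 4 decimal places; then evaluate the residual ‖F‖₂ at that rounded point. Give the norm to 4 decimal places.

At (-1, -2): F = (-9.682942, -8.0000).
Jacobian J = [[2·x·y - 4·x - 2·y + 2·cos(x), x^2 - 2·x], [6·x·y + 6·x + y^2 + 2·y, 3·x^2 + 2·x·y + 2·x]].
At the point, J = [[13.080605, 3.0000], [6.0000, 5.0000]] (det J = 47.403023).
Solving J·Δ = −F gives Δ = (0.5150, 0.9819).
Then the next iterate is (x, y)₁ = (-0.4850, -1.0181).
Re-evaluating at (-0.4850, -1.0181): F = (-2.629906, -4.527932), so ‖F‖₂ = 5.2363.

5.2363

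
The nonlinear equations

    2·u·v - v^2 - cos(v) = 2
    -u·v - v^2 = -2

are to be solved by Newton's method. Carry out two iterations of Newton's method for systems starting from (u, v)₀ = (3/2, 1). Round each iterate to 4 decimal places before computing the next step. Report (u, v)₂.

At (3/2, 1): F = (-0.540302, -0.5000).
Jacobian J = [[2·v, 2·u - 2·v + sin(v)], [-v, -u - 2·v]].
At the point, J = [[2.0000, 1.841471], [-1.0000, -3.5000]] (det J = -5.158529).
Solving J·Δ = −F gives Δ = (0.5451, -0.2986).
Then the next iterate is (u, v)₁ = (2.0451, 0.7014).
Round to (2.0451, 0.7014) and repeat: F = (-0.387035, 0.073605), J = [[1.4028, 3.332688], [-0.7014, -3.4479]].
Δ = (0.4358, -0.0673), so (u, v)₂ = (2.4809, 0.6341).

(2.4809, 0.6341)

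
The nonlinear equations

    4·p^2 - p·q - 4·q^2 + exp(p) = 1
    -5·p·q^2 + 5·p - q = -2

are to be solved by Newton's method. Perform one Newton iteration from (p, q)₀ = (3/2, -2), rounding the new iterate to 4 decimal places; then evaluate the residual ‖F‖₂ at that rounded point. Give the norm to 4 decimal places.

4.3728

At (3/2, -2): F = (-0.518311, -18.5000).
Jacobian J = [[8·p - q + exp(p), -p - 8·q], [-5·q^2 + 5, -10·p·q - 1]].
At the point, J = [[18.481689, 14.5000], [-15.0000, 29.0000]] (det J = 753.468983).
Solving J·Δ = −F gives Δ = (-0.3361, 0.4641).
Then the next iterate is (p, q)₁ = (1.1639, -1.5359).
Re-evaluating at (1.1639, -1.5359): F = (-0.027270, -4.372735), so ‖F‖₂ = 4.3728.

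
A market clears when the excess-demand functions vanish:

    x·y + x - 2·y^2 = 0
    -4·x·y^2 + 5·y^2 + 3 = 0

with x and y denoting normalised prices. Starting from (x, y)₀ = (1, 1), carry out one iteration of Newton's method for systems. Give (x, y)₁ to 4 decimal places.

At (1, 1): F = (0.0000, 4.0000).
Jacobian J = [[y + 1, x - 4·y], [-4·y^2, -8·x·y + 10·y]].
At the point, J = [[2.0000, -3.0000], [-4.0000, 2.0000]] (det J = -8.0000).
Solving J·Δ = −F gives Δ = (1.5000, 1.0000).
Then the next iterate is (x, y)₁ = (2.5000, 2.0000).

(2.5000, 2.0000)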